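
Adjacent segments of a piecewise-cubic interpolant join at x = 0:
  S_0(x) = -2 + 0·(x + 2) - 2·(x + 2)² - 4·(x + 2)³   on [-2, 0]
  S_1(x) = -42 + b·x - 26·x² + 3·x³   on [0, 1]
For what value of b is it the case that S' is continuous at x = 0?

-56

S_0'(x) = 0 - 4·(x + 2) - 12·(x + 2)², so S_0'(0) = -56. On the right, S_1'(0) = b, so b = -56.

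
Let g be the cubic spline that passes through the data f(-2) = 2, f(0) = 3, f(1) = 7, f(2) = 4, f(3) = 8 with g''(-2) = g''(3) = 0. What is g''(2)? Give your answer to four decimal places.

14.4070

Let m_i = g''(x_i). Step sizes h_i = 2, 1, 1, 1; slopes of the chords Δ_i = (y_(i+1) - y_i)/h_i = 1/2, 4, -3, 4.
  2·m_0 + 6·m_1 + 1·m_2 = 6(Δ_1 - Δ_0) = 21
  1·m_1 + 4·m_2 + 1·m_3 = 6(Δ_2 - Δ_1) = -42
  1·m_2 + 4·m_3 + 1·m_4 = 6(Δ_3 - Δ_2) = 42
Natural end conditions: m_0 = m_4 = 0.
Hence m_0 = 0, m_1 = 525/86, m_2 = -672/43, m_3 = 1239/86, m_4 = 0.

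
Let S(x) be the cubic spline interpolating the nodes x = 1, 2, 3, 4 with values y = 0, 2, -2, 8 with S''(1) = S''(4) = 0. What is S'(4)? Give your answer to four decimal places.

With M_i denoting the second derivative at x_i, h_i = 1, 1, 1, and Δ_i = (y_(i+1) − y_i)/h_i = 2, -4, 10:
  1·M_0 + 4·M_1 + 1·M_2 = 6(Δ_1 - Δ_0) = -36
  1·M_1 + 4·M_2 + 1·M_3 = 6(Δ_2 - Δ_1) = 84
Natural end conditions: M_0 = M_3 = 0.
Solving: M_0 = 0, M_1 = -76/5, M_2 = 124/5, M_3 = 0.
On [3, 4], S'(x) = b_2 + 2c_2·(x - 3) + 3d_2·(x - 3)² with b_2 = Δ_2 - h_2(2M_2 + M_3)/6 = 26/15, c_2 = M_2/2 = 62/5, d_2 = (M_3 - M_2)/(6h_2) = -62/15. So S'(4) = 212/15.

14.1333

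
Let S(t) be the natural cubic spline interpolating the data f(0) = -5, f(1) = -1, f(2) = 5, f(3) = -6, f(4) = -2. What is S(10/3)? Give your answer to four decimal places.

With σ_i denoting the second derivative at x_i, h_i = 1, 1, 1, 1, and Δ_i = (y_(i+1) − y_i)/h_i = 4, 6, -11, 4:
  1·σ_0 + 4·σ_1 + 1·σ_2 = 6(Δ_1 - Δ_0) = 12
  1·σ_1 + 4·σ_2 + 1·σ_3 = 6(Δ_2 - Δ_1) = -102
  1·σ_2 + 4·σ_3 + 1·σ_4 = 6(Δ_3 - Δ_2) = 90
Natural end conditions: σ_0 = σ_4 = 0.
Solving: σ_0 = 0, σ_1 = 339/28, σ_2 = -255/7, σ_3 = 885/28, σ_4 = 0.
On [3, 4], S(t) = -6 - 183/28·(t - 3) + 885/56·(t - 3)² - 295/56·(t - 3)³.
With (t - 3) = 1/3: S(10/3) = -5003/756.

-6.6177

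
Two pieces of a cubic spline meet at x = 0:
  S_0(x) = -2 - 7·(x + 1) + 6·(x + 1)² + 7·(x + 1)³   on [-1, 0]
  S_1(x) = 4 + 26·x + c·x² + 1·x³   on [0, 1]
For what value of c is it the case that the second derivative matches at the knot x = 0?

S_0''(x) = 12 + 42·(x + 1), so S_0''(0) = 54. On the right, S_1''(0) = 2c, so c = 27.

27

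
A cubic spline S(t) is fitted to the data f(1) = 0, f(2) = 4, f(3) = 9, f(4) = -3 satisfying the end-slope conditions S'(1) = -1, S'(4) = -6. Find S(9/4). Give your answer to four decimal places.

Put σ_i = S'' at the i-th knot. Here h = (1, 1, 1) and Δ = (4, 5, -12), so the interior equations h_(i-1)·σ_(i-1) + 2(h_(i-1)+h_i)·σ_i + h_i·σ_(i+1) = 6(Δ_i − Δ_(i-1)) read
  1·σ_0 + 4·σ_1 + 1·σ_2 = 6(Δ_1 - Δ_0) = 6
  1·σ_1 + 4·σ_2 + 1·σ_3 = 6(Δ_2 - Δ_1) = -102
Clamped end conditions give two more equations: 2h_0·σ_0 + h_0·σ_1 = 6(Δ_0 - S'(1)) = 30 and h_2·σ_2 + 2h_2·σ_3 = 6(S'(4) - Δ_2) = 36.
Solving the tridiagonal system: σ_0 = 166/15, σ_1 = 118/15, σ_2 = -548/15, σ_3 = 544/15.
On [2, 3], S(t) = 4 + 127/15·(t - 2) + 59/15·(t - 2)² - 37/5·(t - 2)³.
With (t - 2) = 1/4: S(9/4) = 1999/320.

6.2469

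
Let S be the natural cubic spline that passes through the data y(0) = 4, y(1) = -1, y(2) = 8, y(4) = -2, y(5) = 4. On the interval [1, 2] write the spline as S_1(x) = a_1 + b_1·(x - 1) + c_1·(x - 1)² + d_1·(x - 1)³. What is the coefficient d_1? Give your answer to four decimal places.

-8.7049

Write σ_i for S''(x_i). With h_i = 1, 1, 2, 1 and divided differences Δ_i = -5, 9, -5, 6, the continuity of S' gives the tridiagonal system
  1·σ_0 + 4·σ_1 + 1·σ_2 = 6(Δ_1 - Δ_0) = 84
  1·σ_1 + 6·σ_2 + 2·σ_3 = 6(Δ_2 - Δ_1) = -84
  2·σ_2 + 6·σ_3 + 1·σ_4 = 6(Δ_3 - Δ_2) = 66
Natural end conditions: σ_0 = σ_4 = 0.
Forward elimination and back-substitution give σ_0 = 0, σ_1 = 1662/61, σ_2 = -1524/61, σ_3 = 1179/61, σ_4 = 0.
On [1, 2], with S_1(x) = a_1 + b_1·(x - 1) + c_1·(x - 1)² + d_1·(x - 1)³: c_1 = σ_1/2 = 831/61, d_1 = (σ_2 - σ_1)/(6h_1) = -531/61, b_1 = Δ_1 - h_1(2σ_1 + σ_2)/6 = 249/61.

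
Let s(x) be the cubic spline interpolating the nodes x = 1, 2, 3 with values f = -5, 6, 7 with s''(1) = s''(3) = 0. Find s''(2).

-15

Let M_i = s''(x_i). Step sizes h_i = 1, 1; slopes of the chords Δ_i = (y_(i+1) - y_i)/h_i = 11, 1.
  1·M_0 + 4·M_1 + 1·M_2 = 6(Δ_1 - Δ_0) = -60
Natural end conditions: M_0 = M_2 = 0.
Solving: M_0 = 0, M_1 = -15, M_2 = 0.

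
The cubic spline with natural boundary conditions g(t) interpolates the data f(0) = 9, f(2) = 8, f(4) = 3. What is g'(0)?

0

Let M_i = g''(x_i). Step sizes h_i = 2, 2; slopes of the chords Δ_i = (y_(i+1) - y_i)/h_i = -1/2, -5/2.
  2·M_0 + 8·M_1 + 2·M_2 = 6(Δ_1 - Δ_0) = -12
Natural end conditions: M_0 = M_2 = 0.
Solving: M_0 = 0, M_1 = -3/2, M_2 = 0.
On [0, 2], g'(t) = b_0 + 2c_0·t + 3d_0·t² with b_0 = Δ_0 - h_0(2M_0 + M_1)/6 = 0, c_0 = M_0/2 = 0, d_0 = (M_1 - M_0)/(6h_0) = -1/8. So g'(0) = 0.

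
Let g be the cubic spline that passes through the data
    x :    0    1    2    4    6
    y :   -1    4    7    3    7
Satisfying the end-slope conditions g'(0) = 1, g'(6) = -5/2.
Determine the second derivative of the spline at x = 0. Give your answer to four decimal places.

14.4881

Let M_i = g''(x_i). Step sizes h_i = 1, 1, 2, 2; slopes of the chords Δ_i = (y_(i+1) - y_i)/h_i = 5, 3, -2, 2.
  1·M_0 + 4·M_1 + 1·M_2 = 6(Δ_1 - Δ_0) = -12
  1·M_1 + 6·M_2 + 2·M_3 = 6(Δ_2 - Δ_1) = -30
  2·M_2 + 8·M_3 + 2·M_4 = 6(Δ_3 - Δ_2) = 24
Clamped end conditions give two more equations: 2h_0·M_0 + h_0·M_1 = 6(Δ_0 - g'(0)) = 24 and h_3·M_3 + 2h_3·M_4 = 6(g'(6) - Δ_3) = -27.
Hence M_0 = 1217/84, M_1 = -209/42, M_2 = -79/12, M_3 = 152/21, M_4 = -871/84.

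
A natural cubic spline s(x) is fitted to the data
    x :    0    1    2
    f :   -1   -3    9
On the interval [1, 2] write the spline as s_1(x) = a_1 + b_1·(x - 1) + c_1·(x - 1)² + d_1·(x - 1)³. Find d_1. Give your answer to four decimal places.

Let M_i = s''(x_i). Step sizes h_i = 1, 1; slopes of the chords Δ_i = (y_(i+1) - y_i)/h_i = -2, 12.
  1·M_0 + 4·M_1 + 1·M_2 = 6(Δ_1 - Δ_0) = 84
Natural end conditions: M_0 = M_2 = 0.
Solving: M_0 = 0, M_1 = 21, M_2 = 0.
On [1, 2], with s_1(x) = a_1 + b_1·(x - 1) + c_1·(x - 1)² + d_1·(x - 1)³: c_1 = M_1/2 = 21/2, d_1 = (M_2 - M_1)/(6h_1) = -7/2, b_1 = Δ_1 - h_1(2M_1 + M_2)/6 = 5.

-3.5000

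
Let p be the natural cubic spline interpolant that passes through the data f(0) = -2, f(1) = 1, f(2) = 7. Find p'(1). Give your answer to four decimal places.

With M_i denoting the second derivative at x_i, h_i = 1, 1, and Δ_i = (y_(i+1) − y_i)/h_i = 3, 6:
  1·M_0 + 4·M_1 + 1·M_2 = 6(Δ_1 - Δ_0) = 18
Natural end conditions: M_0 = M_2 = 0.
Hence M_0 = 0, M_1 = 9/2, M_2 = 0.
On [1, 2], p'(t) = b_1 + 2c_1·(t - 1) + 3d_1·(t - 1)² with b_1 = Δ_1 - h_1(2M_1 + M_2)/6 = 9/2, c_1 = M_1/2 = 9/4, d_1 = (M_2 - M_1)/(6h_1) = -3/4. So p'(1) = 9/2.

4.5000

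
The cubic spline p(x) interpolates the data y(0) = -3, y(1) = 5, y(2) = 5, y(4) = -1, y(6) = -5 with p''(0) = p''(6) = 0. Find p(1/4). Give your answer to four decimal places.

-0.5452

Put M_i = p'' at the i-th knot. Here h = (1, 1, 2, 2) and Δ = (8, 0, -3, -2), so the interior equations h_(i-1)·M_(i-1) + 2(h_(i-1)+h_i)·M_i + h_i·M_(i+1) = 6(Δ_i − Δ_(i-1)) read
  1·M_0 + 4·M_1 + 1·M_2 = 6(Δ_1 - Δ_0) = -48
  1·M_1 + 6·M_2 + 2·M_3 = 6(Δ_2 - Δ_1) = -18
  2·M_2 + 8·M_3 + 2·M_4 = 6(Δ_3 - Δ_2) = 6
Natural end conditions: M_0 = M_4 = 0.
Solving: M_0 = 0, M_1 = -163/14, M_2 = -10/7, M_3 = 31/28, M_4 = 0.
On [0, 1], p(x) = -3 + 835/84·x + 0·x² - 163/84·x³.
With x = 1/4: p(1/4) = -977/1792.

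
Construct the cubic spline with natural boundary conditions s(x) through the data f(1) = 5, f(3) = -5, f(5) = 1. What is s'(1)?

With M_i denoting the second derivative at x_i, h_i = 2, 2, and Δ_i = (y_(i+1) − y_i)/h_i = -5, 3:
  2·M_0 + 8·M_1 + 2·M_2 = 6(Δ_1 - Δ_0) = 48
Natural end conditions: M_0 = M_2 = 0.
Hence M_0 = 0, M_1 = 6, M_2 = 0.
On [1, 3], s'(x) = b_0 + 2c_0·(x - 1) + 3d_0·(x - 1)² with b_0 = Δ_0 - h_0(2M_0 + M_1)/6 = -7, c_0 = M_0/2 = 0, d_0 = (M_1 - M_0)/(6h_0) = 1/2. So s'(1) = -7.

-7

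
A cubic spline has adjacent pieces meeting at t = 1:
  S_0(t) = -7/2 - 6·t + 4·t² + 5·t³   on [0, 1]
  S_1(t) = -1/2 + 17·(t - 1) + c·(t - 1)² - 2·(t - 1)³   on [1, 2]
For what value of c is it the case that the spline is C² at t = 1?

S_0''(t) = 8 + 30·t, so S_0''(1) = 38. On the right, S_1''(1) = 2c, so c = 19.

19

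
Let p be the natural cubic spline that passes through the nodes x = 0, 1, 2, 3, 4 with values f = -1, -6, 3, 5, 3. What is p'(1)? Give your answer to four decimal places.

Put m_i = p'' at the i-th knot. Here h = (1, 1, 1, 1) and Δ = (-5, 9, 2, -2), so the interior equations h_(i-1)·m_(i-1) + 2(h_(i-1)+h_i)·m_i + h_i·m_(i+1) = 6(Δ_i − Δ_(i-1)) read
  1·m_0 + 4·m_1 + 1·m_2 = 6(Δ_1 - Δ_0) = 84
  1·m_1 + 4·m_2 + 1·m_3 = 6(Δ_2 - Δ_1) = -42
  1·m_2 + 4·m_3 + 1·m_4 = 6(Δ_3 - Δ_2) = -24
Natural end conditions: m_0 = m_4 = 0.
Solving the tridiagonal system: m_0 = 0, m_1 = 351/14, m_2 = -114/7, m_3 = -27/14, m_4 = 0.
On [1, 2], p'(x) = b_1 + 2c_1·(x - 1) + 3d_1·(x - 1)² with b_1 = Δ_1 - h_1(2m_1 + m_2)/6 = 47/14, c_1 = m_1/2 = 351/28, d_1 = (m_2 - m_1)/(6h_1) = -193/28. So p'(1) = 47/14.

3.3571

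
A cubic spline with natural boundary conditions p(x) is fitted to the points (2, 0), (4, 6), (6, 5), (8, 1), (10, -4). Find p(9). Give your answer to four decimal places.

-1.4330

With M_i denoting the second derivative at x_i, h_i = 2, 2, 2, 2, and Δ_i = (y_(i+1) − y_i)/h_i = 3, -1/2, -2, -5/2:
  2·M_0 + 8·M_1 + 2·M_2 = 6(Δ_1 - Δ_0) = -21
  2·M_1 + 8·M_2 + 2·M_3 = 6(Δ_2 - Δ_1) = -9
  2·M_2 + 8·M_3 + 2·M_4 = 6(Δ_3 - Δ_2) = -3
Natural end conditions: M_0 = M_4 = 0.
Solving: M_0 = 0, M_1 = -141/56, M_2 = -3/7, M_3 = -15/56, M_4 = 0.
On [8, 10], p(x) = 1 - 65/28·(x - 8) - 15/112·(x - 8)² + 5/224·(x - 8)³.
With (x - 8) = 1: p(9) = -321/224.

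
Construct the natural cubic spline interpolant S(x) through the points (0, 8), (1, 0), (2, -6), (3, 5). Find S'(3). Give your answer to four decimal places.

15.4000

With M_i denoting the second derivative at x_i, h_i = 1, 1, 1, and Δ_i = (y_(i+1) − y_i)/h_i = -8, -6, 11:
  1·M_0 + 4·M_1 + 1·M_2 = 6(Δ_1 - Δ_0) = 12
  1·M_1 + 4·M_2 + 1·M_3 = 6(Δ_2 - Δ_1) = 102
Natural end conditions: M_0 = M_3 = 0.
Solving the tridiagonal system: M_0 = 0, M_1 = -18/5, M_2 = 132/5, M_3 = 0.
On [2, 3], S'(x) = b_2 + 2c_2·(x - 2) + 3d_2·(x - 2)² with b_2 = Δ_2 - h_2(2M_2 + M_3)/6 = 11/5, c_2 = M_2/2 = 66/5, d_2 = (M_3 - M_2)/(6h_2) = -22/5. So S'(3) = 77/5.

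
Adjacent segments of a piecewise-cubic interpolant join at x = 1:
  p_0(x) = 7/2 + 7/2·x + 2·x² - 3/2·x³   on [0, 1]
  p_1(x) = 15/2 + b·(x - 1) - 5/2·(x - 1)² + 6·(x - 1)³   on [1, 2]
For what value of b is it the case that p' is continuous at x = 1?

p_0'(x) = 7/2 + 4·x - 9/2·x², so p_0'(1) = 3. On the right, p_1'(1) = b, so b = 3.

3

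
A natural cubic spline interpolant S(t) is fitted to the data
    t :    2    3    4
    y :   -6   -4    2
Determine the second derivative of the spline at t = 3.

Put M_i = S'' at the i-th knot. Here h = (1, 1) and Δ = (2, 6), so the interior equations h_(i-1)·M_(i-1) + 2(h_(i-1)+h_i)·M_i + h_i·M_(i+1) = 6(Δ_i − Δ_(i-1)) read
  1·M_0 + 4·M_1 + 1·M_2 = 6(Δ_1 - Δ_0) = 24
Natural end conditions: M_0 = M_2 = 0.
Solving: M_0 = 0, M_1 = 6, M_2 = 0.

6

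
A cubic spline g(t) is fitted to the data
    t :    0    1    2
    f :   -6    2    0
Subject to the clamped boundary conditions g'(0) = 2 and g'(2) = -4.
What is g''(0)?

Put M_i = g'' at the i-th knot. Here h = (1, 1) and Δ = (8, -2), so the interior equations h_(i-1)·M_(i-1) + 2(h_(i-1)+h_i)·M_i + h_i·M_(i+1) = 6(Δ_i − Δ_(i-1)) read
  1·M_0 + 4·M_1 + 1·M_2 = 6(Δ_1 - Δ_0) = -60
Clamped end conditions give two more equations: 2h_0·M_0 + h_0·M_1 = 6(Δ_0 - g'(0)) = 36 and h_1·M_1 + 2h_1·M_2 = 6(g'(2) - Δ_1) = -12.
Solving the tridiagonal system: M_0 = 30, M_1 = -24, M_2 = 6.

30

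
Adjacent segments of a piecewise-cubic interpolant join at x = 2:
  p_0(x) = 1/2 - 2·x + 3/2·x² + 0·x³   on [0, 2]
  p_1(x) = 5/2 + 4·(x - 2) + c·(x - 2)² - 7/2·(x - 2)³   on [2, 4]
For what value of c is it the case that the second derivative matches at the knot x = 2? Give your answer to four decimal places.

p_0''(x) = 3 + 0·x, so p_0''(2) = 3. On the right, p_1''(2) = 2c, so c = 3/2.

1.5000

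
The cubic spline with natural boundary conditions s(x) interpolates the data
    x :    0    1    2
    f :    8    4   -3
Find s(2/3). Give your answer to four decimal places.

5.6111

Let M_i = s''(x_i). Step sizes h_i = 1, 1; slopes of the chords Δ_i = (y_(i+1) - y_i)/h_i = -4, -7.
  1·M_0 + 4·M_1 + 1·M_2 = 6(Δ_1 - Δ_0) = -18
Natural end conditions: M_0 = M_2 = 0.
Solving the tridiagonal system: M_0 = 0, M_1 = -9/2, M_2 = 0.
On [0, 1], s(x) = 8 - 13/4·x + 0·x² - 3/4·x³.
With x = 2/3: s(2/3) = 101/18.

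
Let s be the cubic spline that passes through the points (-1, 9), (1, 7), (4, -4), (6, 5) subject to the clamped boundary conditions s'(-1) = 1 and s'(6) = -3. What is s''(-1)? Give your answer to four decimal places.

-0.8854

Let σ_i = s''(x_i). Step sizes h_i = 2, 3, 2; slopes of the chords Δ_i = (y_(i+1) - y_i)/h_i = -1, -11/3, 9/2.
  2·σ_0 + 10·σ_1 + 3·σ_2 = 6(Δ_1 - Δ_0) = -16
  3·σ_1 + 10·σ_2 + 2·σ_3 = 6(Δ_2 - Δ_1) = 49
Clamped end conditions give two more equations: 2h_0·σ_0 + h_0·σ_1 = 6(Δ_0 - s'(-1)) = -12 and h_2·σ_2 + 2h_2·σ_3 = 6(s'(6) - Δ_2) = -45.
Solving: σ_0 = -85/96, σ_1 = -203/48, σ_2 = 449/48, σ_3 = -1529/96.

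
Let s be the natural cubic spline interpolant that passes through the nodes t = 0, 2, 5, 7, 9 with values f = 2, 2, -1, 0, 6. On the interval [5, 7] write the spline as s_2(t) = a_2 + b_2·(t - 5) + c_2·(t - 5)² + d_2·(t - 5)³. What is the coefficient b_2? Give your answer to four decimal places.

-0.6032

Put M_i = s'' at the i-th knot. Here h = (2, 3, 2, 2) and Δ = (0, -1, 1/2, 3), so the interior equations h_(i-1)·M_(i-1) + 2(h_(i-1)+h_i)·M_i + h_i·M_(i+1) = 6(Δ_i − Δ_(i-1)) read
  2·M_0 + 10·M_1 + 3·M_2 = 6(Δ_1 - Δ_0) = -6
  3·M_1 + 10·M_2 + 2·M_3 = 6(Δ_2 - Δ_1) = 9
  2·M_2 + 8·M_3 + 2·M_4 = 6(Δ_3 - Δ_2) = 15
Natural end conditions: M_0 = M_4 = 0.
Solving the tridiagonal system: M_0 = 0, M_1 = -291/344, M_2 = 141/172, M_3 = 1149/688, M_4 = 0.
On [5, 7], with s_2(t) = a_2 + b_2·(t - 5) + c_2·(t - 5)² + d_2·(t - 5)³: c_2 = M_2/2 = 141/344, d_2 = (M_3 - M_2)/(6h_2) = 195/2752, b_2 = Δ_2 - h_2(2M_2 + M_3)/6 = -415/688.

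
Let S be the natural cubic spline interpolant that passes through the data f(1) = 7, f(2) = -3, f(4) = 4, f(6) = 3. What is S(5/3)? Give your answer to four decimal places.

Write M_i for S''(x_i). With h_i = 1, 2, 2 and divided differences Δ_i = -10, 7/2, -1/2, the continuity of S' gives the tridiagonal system
  1·M_0 + 6·M_1 + 2·M_2 = 6(Δ_1 - Δ_0) = 81
  2·M_1 + 8·M_2 + 2·M_3 = 6(Δ_2 - Δ_1) = -24
Natural end conditions: M_0 = M_3 = 0.
Solving: M_0 = 0, M_1 = 174/11, M_2 = -153/22, M_3 = 0.
On [1, 2], S(x) = 7 - 139/11·(x - 1) + 0·(x - 1)² + 29/11·(x - 1)³.
With (x - 1) = 2/3: S(5/3) = -191/297.

-0.6431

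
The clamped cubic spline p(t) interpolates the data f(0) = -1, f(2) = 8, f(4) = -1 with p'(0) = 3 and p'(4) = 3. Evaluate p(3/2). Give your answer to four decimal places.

With m_i denoting the second derivative at x_i, h_i = 2, 2, and Δ_i = (y_(i+1) − y_i)/h_i = 9/2, -9/2:
  2·m_0 + 8·m_1 + 2·m_2 = 6(Δ_1 - Δ_0) = -54
Clamped end conditions give two more equations: 2h_0·m_0 + h_0·m_1 = 6(Δ_0 - p'(0)) = 9 and h_1·m_1 + 2h_1·m_2 = 6(p'(4) - Δ_1) = 45.
Forward elimination and back-substitution give m_0 = 9, m_1 = -27/2, m_2 = 18.
On [0, 2], p(t) = -1 + 3·t + 9/2·t² - 15/8·t³.
With t = 3/2: p(3/2) = 467/64.

7.2969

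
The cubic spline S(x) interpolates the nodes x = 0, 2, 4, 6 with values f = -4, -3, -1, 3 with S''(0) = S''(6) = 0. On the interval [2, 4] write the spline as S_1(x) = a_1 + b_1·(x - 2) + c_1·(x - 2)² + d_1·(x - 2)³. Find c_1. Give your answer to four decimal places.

0.1000

Let σ_i = S''(x_i). Step sizes h_i = 2, 2, 2; slopes of the chords Δ_i = (y_(i+1) - y_i)/h_i = 1/2, 1, 2.
  2·σ_0 + 8·σ_1 + 2·σ_2 = 6(Δ_1 - Δ_0) = 3
  2·σ_1 + 8·σ_2 + 2·σ_3 = 6(Δ_2 - Δ_1) = 6
Natural end conditions: σ_0 = σ_3 = 0.
Solving the tridiagonal system: σ_0 = 0, σ_1 = 1/5, σ_2 = 7/10, σ_3 = 0.
On [2, 4], with S_1(x) = a_1 + b_1·(x - 2) + c_1·(x - 2)² + d_1·(x - 2)³: c_1 = σ_1/2 = 1/10, d_1 = (σ_2 - σ_1)/(6h_1) = 1/24, b_1 = Δ_1 - h_1(2σ_1 + σ_2)/6 = 19/30.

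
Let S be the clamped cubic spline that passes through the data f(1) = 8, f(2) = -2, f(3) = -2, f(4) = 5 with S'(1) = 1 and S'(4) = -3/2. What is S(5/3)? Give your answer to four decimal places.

With σ_i denoting the second derivative at x_i, h_i = 1, 1, 1, and Δ_i = (y_(i+1) − y_i)/h_i = -10, 0, 7:
  1·σ_0 + 4·σ_1 + 1·σ_2 = 6(Δ_1 - Δ_0) = 60
  1·σ_1 + 4·σ_2 + 1·σ_3 = 6(Δ_2 - Δ_1) = 42
Clamped end conditions give two more equations: 2h_0·σ_0 + h_0·σ_1 = 6(Δ_0 - S'(1)) = -66 and h_2·σ_2 + 2h_2·σ_3 = 6(S'(4) - Δ_2) = -51.
Hence σ_0 = -667/15, σ_1 = 344/15, σ_2 = 191/15, σ_3 = -478/15.
On [1, 2], S(x) = 8 + 1·(x - 1) - 667/30·(x - 1)² + 337/30·(x - 1)³.
With (x - 1) = 2/3: S(5/3) = 856/405.

2.1136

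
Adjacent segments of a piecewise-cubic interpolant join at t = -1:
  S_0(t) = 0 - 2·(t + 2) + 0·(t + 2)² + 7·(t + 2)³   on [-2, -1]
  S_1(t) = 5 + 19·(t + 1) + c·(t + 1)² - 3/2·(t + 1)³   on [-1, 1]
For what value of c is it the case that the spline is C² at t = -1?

21

S_0''(t) = 0 + 42·(t + 2), so S_0''(-1) = 42. On the right, S_1''(-1) = 2c, so c = 21.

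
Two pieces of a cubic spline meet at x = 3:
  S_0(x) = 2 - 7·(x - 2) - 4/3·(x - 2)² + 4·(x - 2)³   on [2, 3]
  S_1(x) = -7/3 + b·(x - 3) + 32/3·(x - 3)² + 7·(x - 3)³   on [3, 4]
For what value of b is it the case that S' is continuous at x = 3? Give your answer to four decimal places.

2.3333

S_0'(x) = -7 - 8/3·(x - 2) + 12·(x - 2)², so S_0'(3) = 7/3. On the right, S_1'(3) = b, so b = 7/3.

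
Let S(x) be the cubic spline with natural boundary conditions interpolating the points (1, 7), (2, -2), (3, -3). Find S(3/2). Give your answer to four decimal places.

Let M_i = S''(x_i). Step sizes h_i = 1, 1; slopes of the chords Δ_i = (y_(i+1) - y_i)/h_i = -9, -1.
  1·M_0 + 4·M_1 + 1·M_2 = 6(Δ_1 - Δ_0) = 48
Natural end conditions: M_0 = M_2 = 0.
Hence M_0 = 0, M_1 = 12, M_2 = 0.
On [1, 2], S(x) = 7 - 11·(x - 1) + 0·(x - 1)² + 2·(x - 1)³.
With (x - 1) = 1/2: S(3/2) = 7/4.

1.7500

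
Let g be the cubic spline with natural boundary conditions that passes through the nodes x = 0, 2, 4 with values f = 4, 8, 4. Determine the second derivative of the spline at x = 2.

With M_i denoting the second derivative at x_i, h_i = 2, 2, and Δ_i = (y_(i+1) − y_i)/h_i = 2, -2:
  2·M_0 + 8·M_1 + 2·M_2 = 6(Δ_1 - Δ_0) = -24
Natural end conditions: M_0 = M_2 = 0.
Solving: M_0 = 0, M_1 = -3, M_2 = 0.

-3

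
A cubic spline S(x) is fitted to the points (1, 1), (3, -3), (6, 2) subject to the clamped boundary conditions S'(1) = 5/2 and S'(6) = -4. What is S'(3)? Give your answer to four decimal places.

-0.7500

With M_i denoting the second derivative at x_i, h_i = 2, 3, and Δ_i = (y_(i+1) − y_i)/h_i = -2, 5/3:
  2·M_0 + 10·M_1 + 3·M_2 = 6(Δ_1 - Δ_0) = 22
Clamped end conditions give two more equations: 2h_0·M_0 + h_0·M_1 = 6(Δ_0 - S'(1)) = -27 and h_1·M_1 + 2h_1·M_2 = 6(S'(6) - Δ_1) = -34.
Forward elimination and back-substitution give M_0 = -41/4, M_1 = 7, M_2 = -55/6.
On [3, 6], S'(x) = b_1 + 2c_1·(x - 3) + 3d_1·(x - 3)² with b_1 = Δ_1 - h_1(2M_1 + M_2)/6 = -3/4, c_1 = M_1/2 = 7/2, d_1 = (M_2 - M_1)/(6h_1) = -97/108. So S'(3) = -3/4.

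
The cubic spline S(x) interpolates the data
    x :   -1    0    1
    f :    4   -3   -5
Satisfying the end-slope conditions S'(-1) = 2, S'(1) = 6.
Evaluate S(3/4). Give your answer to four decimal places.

Put σ_i = S'' at the i-th knot. Here h = (1, 1) and Δ = (-7, -2), so the interior equations h_(i-1)·σ_(i-1) + 2(h_(i-1)+h_i)·σ_i + h_i·σ_(i+1) = 6(Δ_i − Δ_(i-1)) read
  1·σ_0 + 4·σ_1 + 1·σ_2 = 6(Δ_1 - Δ_0) = 30
Clamped end conditions give two more equations: 2h_0·σ_0 + h_0·σ_1 = 6(Δ_0 - S'(-1)) = -54 and h_1·σ_1 + 2h_1·σ_2 = 6(S'(1) - Δ_1) = 48.
Solving: σ_0 = -65/2, σ_1 = 11, σ_2 = 37/2.
On [0, 1], S(x) = -3 - 35/4·x + 11/2·x² + 5/4·x³.
With x = 3/4: S(3/4) = -1521/256.

-5.9414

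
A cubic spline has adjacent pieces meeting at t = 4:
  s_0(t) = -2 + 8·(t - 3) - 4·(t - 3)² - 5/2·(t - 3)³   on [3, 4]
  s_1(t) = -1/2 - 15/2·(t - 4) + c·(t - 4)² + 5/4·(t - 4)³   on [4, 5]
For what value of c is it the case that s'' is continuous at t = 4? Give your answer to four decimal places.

s_0''(t) = -8 - 15·(t - 3), so s_0''(4) = -23. On the right, s_1''(4) = 2c, so c = -23/2.

-11.5000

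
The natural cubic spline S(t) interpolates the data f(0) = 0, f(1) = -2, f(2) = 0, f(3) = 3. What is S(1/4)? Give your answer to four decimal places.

Write m_i for S''(x_i). With h_i = 1, 1, 1 and divided differences Δ_i = -2, 2, 3, the continuity of S' gives the tridiagonal system
  1·m_0 + 4·m_1 + 1·m_2 = 6(Δ_1 - Δ_0) = 24
  1·m_1 + 4·m_2 + 1·m_3 = 6(Δ_2 - Δ_1) = 6
Natural end conditions: m_0 = m_3 = 0.
Hence m_0 = 0, m_1 = 6, m_2 = 0, m_3 = 0.
On [0, 1], S(t) = 0 - 3·t + 0·t² + 1·t³.
With t = 1/4: S(1/4) = -47/64.

-0.7344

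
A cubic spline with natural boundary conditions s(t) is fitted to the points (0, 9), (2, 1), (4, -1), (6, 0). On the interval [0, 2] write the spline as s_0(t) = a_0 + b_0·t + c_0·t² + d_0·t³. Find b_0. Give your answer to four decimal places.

-4.7000

Write M_i for s''(x_i). With h_i = 2, 2, 2 and divided differences Δ_i = -4, -1, 1/2, the continuity of s' gives the tridiagonal system
  2·M_0 + 8·M_1 + 2·M_2 = 6(Δ_1 - Δ_0) = 18
  2·M_1 + 8·M_2 + 2·M_3 = 6(Δ_2 - Δ_1) = 9
Natural end conditions: M_0 = M_3 = 0.
Solving: M_0 = 0, M_1 = 21/10, M_2 = 3/5, M_3 = 0.
On [0, 2], with s_0(t) = a_0 + b_0·t + c_0·t² + d_0·t³: c_0 = M_0/2 = 0, d_0 = (M_1 - M_0)/(6h_0) = 7/40, b_0 = Δ_0 - h_0(2M_0 + M_1)/6 = -47/10.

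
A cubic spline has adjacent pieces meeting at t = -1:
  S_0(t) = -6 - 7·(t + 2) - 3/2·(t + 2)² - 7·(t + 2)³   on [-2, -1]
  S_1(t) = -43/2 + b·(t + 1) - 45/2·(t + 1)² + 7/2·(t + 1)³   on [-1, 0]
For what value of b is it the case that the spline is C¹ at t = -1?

-31

S_0'(t) = -7 - 3·(t + 2) - 21·(t + 2)², so S_0'(-1) = -31. On the right, S_1'(-1) = b, so b = -31.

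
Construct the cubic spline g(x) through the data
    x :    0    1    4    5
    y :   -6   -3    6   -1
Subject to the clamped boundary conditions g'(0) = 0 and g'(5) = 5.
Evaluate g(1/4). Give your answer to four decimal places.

Write σ_i for g''(x_i). With h_i = 1, 3, 1 and divided differences Δ_i = 3, 3, -7, the continuity of g' gives the tridiagonal system
  1·σ_0 + 8·σ_1 + 3·σ_2 = 6(Δ_1 - Δ_0) = 0
  3·σ_1 + 8·σ_2 + 1·σ_3 = 6(Δ_2 - Δ_1) = -60
Clamped end conditions give two more equations: 2h_0·σ_0 + h_0·σ_1 = 6(Δ_0 - g'(0)) = 18 and h_2·σ_2 + 2h_2·σ_3 = 6(g'(5) - Δ_2) = 72.
Hence σ_0 = 20/3, σ_1 = 14/3, σ_2 = -44/3, σ_3 = 130/3.
On [0, 1], g(x) = -6 + 0·x + 10/3·x² - 1/3·x³.
With x = 1/4: g(1/4) = -371/64.

-5.7969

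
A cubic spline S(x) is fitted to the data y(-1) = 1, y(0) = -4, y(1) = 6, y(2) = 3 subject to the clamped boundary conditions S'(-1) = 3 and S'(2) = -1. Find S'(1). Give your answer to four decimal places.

5.0667

Write σ_i for S''(x_i). With h_i = 1, 1, 1 and divided differences Δ_i = -5, 10, -3, the continuity of S' gives the tridiagonal system
  1·σ_0 + 4·σ_1 + 1·σ_2 = 6(Δ_1 - Δ_0) = 90
  1·σ_1 + 4·σ_2 + 1·σ_3 = 6(Δ_2 - Δ_1) = -78
Clamped end conditions give two more equations: 2h_0·σ_0 + h_0·σ_1 = 6(Δ_0 - S'(-1)) = -48 and h_2·σ_2 + 2h_2·σ_3 = 6(S'(2) - Δ_2) = 12.
Solving: σ_0 = -682/15, σ_1 = 644/15, σ_2 = -544/15, σ_3 = 362/15.
On [1, 2], S'(x) = b_2 + 2c_2·(x - 1) + 3d_2·(x - 1)² with b_2 = Δ_2 - h_2(2σ_2 + σ_3)/6 = 76/15, c_2 = σ_2/2 = -272/15, d_2 = (σ_3 - σ_2)/(6h_2) = 151/15. So S'(1) = 76/15.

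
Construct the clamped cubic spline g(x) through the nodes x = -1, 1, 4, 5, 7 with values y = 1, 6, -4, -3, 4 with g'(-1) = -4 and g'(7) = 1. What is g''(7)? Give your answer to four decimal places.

-5.4167

Put m_i = g'' at the i-th knot. Here h = (2, 3, 1, 2) and Δ = (5/2, -10/3, 1, 7/2), so the interior equations h_(i-1)·m_(i-1) + 2(h_(i-1)+h_i)·m_i + h_i·m_(i+1) = 6(Δ_i − Δ_(i-1)) read
  2·m_0 + 10·m_1 + 3·m_2 = 6(Δ_1 - Δ_0) = -35
  3·m_1 + 8·m_2 + 1·m_3 = 6(Δ_2 - Δ_1) = 26
  1·m_2 + 6·m_3 + 2·m_4 = 6(Δ_3 - Δ_2) = 15
Clamped end conditions give two more equations: 2h_0·m_0 + h_0·m_1 = 6(Δ_0 - g'(-1)) = 39 and h_3·m_3 + 2h_3·m_4 = 6(g'(7) - Δ_3) = -15.
Solving the tridiagonal system: m_0 = 55/4, m_1 = -8, m_2 = 35/6, m_3 = 10/3, m_4 = -65/12.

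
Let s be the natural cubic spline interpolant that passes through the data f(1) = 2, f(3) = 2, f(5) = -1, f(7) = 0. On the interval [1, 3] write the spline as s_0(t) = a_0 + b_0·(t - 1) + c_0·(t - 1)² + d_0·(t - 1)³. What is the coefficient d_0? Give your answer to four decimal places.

-0.1333

Write M_i for s''(x_i). With h_i = 2, 2, 2 and divided differences Δ_i = 0, -3/2, 1/2, the continuity of s' gives the tridiagonal system
  2·M_0 + 8·M_1 + 2·M_2 = 6(Δ_1 - Δ_0) = -9
  2·M_1 + 8·M_2 + 2·M_3 = 6(Δ_2 - Δ_1) = 12
Natural end conditions: M_0 = M_3 = 0.
Hence M_0 = 0, M_1 = -8/5, M_2 = 19/10, M_3 = 0.
On [1, 3], with s_0(t) = a_0 + b_0·(t - 1) + c_0·(t - 1)² + d_0·(t - 1)³: c_0 = M_0/2 = 0, d_0 = (M_1 - M_0)/(6h_0) = -2/15, b_0 = Δ_0 - h_0(2M_0 + M_1)/6 = 8/15.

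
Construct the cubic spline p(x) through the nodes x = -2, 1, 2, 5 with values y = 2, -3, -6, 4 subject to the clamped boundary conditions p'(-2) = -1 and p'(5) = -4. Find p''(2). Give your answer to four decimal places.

9.6000

Write m_i for p''(x_i). With h_i = 3, 1, 3 and divided differences Δ_i = -5/3, -3, 10/3, the continuity of p' gives the tridiagonal system
  3·m_0 + 8·m_1 + 1·m_2 = 6(Δ_1 - Δ_0) = -8
  1·m_1 + 8·m_2 + 3·m_3 = 6(Δ_2 - Δ_1) = 38
Clamped end conditions give two more equations: 2h_0·m_0 + h_0·m_1 = 6(Δ_0 - p'(-2)) = -4 and h_2·m_2 + 2h_2·m_3 = 6(p'(5) - Δ_2) = -44.
Forward elimination and back-substitution give m_0 = 8/15, m_1 = -12/5, m_2 = 48/5, m_3 = -182/15.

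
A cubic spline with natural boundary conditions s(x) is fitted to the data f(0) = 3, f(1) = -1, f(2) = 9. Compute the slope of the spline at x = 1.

Write σ_i for s''(x_i). With h_i = 1, 1 and divided differences Δ_i = -4, 10, the continuity of s' gives the tridiagonal system
  1·σ_0 + 4·σ_1 + 1·σ_2 = 6(Δ_1 - Δ_0) = 84
Natural end conditions: σ_0 = σ_2 = 0.
Solving: σ_0 = 0, σ_1 = 21, σ_2 = 0.
On [1, 2], s'(x) = b_1 + 2c_1·(x - 1) + 3d_1·(x - 1)² with b_1 = Δ_1 - h_1(2σ_1 + σ_2)/6 = 3, c_1 = σ_1/2 = 21/2, d_1 = (σ_2 - σ_1)/(6h_1) = -7/2. So s'(1) = 3.

3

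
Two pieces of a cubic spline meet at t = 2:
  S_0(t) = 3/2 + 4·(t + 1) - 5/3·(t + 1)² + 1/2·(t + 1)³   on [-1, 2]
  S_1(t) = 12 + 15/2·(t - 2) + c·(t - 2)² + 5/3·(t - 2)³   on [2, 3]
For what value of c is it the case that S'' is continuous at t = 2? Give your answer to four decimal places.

2.8333

S_0''(t) = -10/3 + 3·(t + 1), so S_0''(2) = 17/3. On the right, S_1''(2) = 2c, so c = 17/6.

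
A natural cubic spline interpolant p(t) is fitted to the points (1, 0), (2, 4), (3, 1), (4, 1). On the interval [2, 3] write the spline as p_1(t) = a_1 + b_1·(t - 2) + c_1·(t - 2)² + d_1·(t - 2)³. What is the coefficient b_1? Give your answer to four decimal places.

-0.1333

Let m_i = p''(x_i). Step sizes h_i = 1, 1, 1; slopes of the chords Δ_i = (y_(i+1) - y_i)/h_i = 4, -3, 0.
  1·m_0 + 4·m_1 + 1·m_2 = 6(Δ_1 - Δ_0) = -42
  1·m_1 + 4·m_2 + 1·m_3 = 6(Δ_2 - Δ_1) = 18
Natural end conditions: m_0 = m_3 = 0.
Hence m_0 = 0, m_1 = -62/5, m_2 = 38/5, m_3 = 0.
On [2, 3], with p_1(t) = a_1 + b_1·(t - 2) + c_1·(t - 2)² + d_1·(t - 2)³: c_1 = m_1/2 = -31/5, d_1 = (m_2 - m_1)/(6h_1) = 10/3, b_1 = Δ_1 - h_1(2m_1 + m_2)/6 = -2/15.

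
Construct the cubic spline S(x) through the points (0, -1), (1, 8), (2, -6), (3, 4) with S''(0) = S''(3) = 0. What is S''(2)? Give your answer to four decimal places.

47.6000

Put σ_i = S'' at the i-th knot. Here h = (1, 1, 1) and Δ = (9, -14, 10), so the interior equations h_(i-1)·σ_(i-1) + 2(h_(i-1)+h_i)·σ_i + h_i·σ_(i+1) = 6(Δ_i − Δ_(i-1)) read
  1·σ_0 + 4·σ_1 + 1·σ_2 = 6(Δ_1 - Δ_0) = -138
  1·σ_1 + 4·σ_2 + 1·σ_3 = 6(Δ_2 - Δ_1) = 144
Natural end conditions: σ_0 = σ_3 = 0.
Solving: σ_0 = 0, σ_1 = -232/5, σ_2 = 238/5, σ_3 = 0.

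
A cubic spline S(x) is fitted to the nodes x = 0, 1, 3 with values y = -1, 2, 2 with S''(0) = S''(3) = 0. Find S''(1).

-3

Write σ_i for S''(x_i). With h_i = 1, 2 and divided differences Δ_i = 3, 0, the continuity of S' gives the tridiagonal system
  1·σ_0 + 6·σ_1 + 2·σ_2 = 6(Δ_1 - Δ_0) = -18
Natural end conditions: σ_0 = σ_2 = 0.
Solving: σ_0 = 0, σ_1 = -3, σ_2 = 0.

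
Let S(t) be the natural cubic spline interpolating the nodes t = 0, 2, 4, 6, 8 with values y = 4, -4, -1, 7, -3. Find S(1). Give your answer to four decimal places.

-0.8504

Put m_i = S'' at the i-th knot. Here h = (2, 2, 2, 2) and Δ = (-4, 3/2, 4, -5), so the interior equations h_(i-1)·m_(i-1) + 2(h_(i-1)+h_i)·m_i + h_i·m_(i+1) = 6(Δ_i − Δ_(i-1)) read
  2·m_0 + 8·m_1 + 2·m_2 = 6(Δ_1 - Δ_0) = 33
  2·m_1 + 8·m_2 + 2·m_3 = 6(Δ_2 - Δ_1) = 15
  2·m_2 + 8·m_3 + 2·m_4 = 6(Δ_3 - Δ_2) = -54
Natural end conditions: m_0 = m_4 = 0.
Hence m_0 = 0, m_1 = 381/112, m_2 = 81/28, m_3 = -837/112, m_4 = 0.
On [0, 2], S(t) = 4 - 575/112·t + 0·t² + 127/448·t³.
With t = 1: S(1) = -381/448.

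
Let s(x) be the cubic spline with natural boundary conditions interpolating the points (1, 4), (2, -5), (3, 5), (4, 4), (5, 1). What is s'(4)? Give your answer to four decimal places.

With σ_i denoting the second derivative at x_i, h_i = 1, 1, 1, 1, and Δ_i = (y_(i+1) − y_i)/h_i = -9, 10, -1, -3:
  1·σ_0 + 4·σ_1 + 1·σ_2 = 6(Δ_1 - Δ_0) = 114
  1·σ_1 + 4·σ_2 + 1·σ_3 = 6(Δ_2 - Δ_1) = -66
  1·σ_2 + 4·σ_3 + 1·σ_4 = 6(Δ_3 - Δ_2) = -12
Natural end conditions: σ_0 = σ_4 = 0.
Solving: σ_0 = 0, σ_1 = 981/28, σ_2 = -183/7, σ_3 = 99/28, σ_4 = 0.
On [4, 5], s'(x) = b_3 + 2c_3·(x - 4) + 3d_3·(x - 4)² with b_3 = Δ_3 - h_3(2σ_3 + σ_4)/6 = -117/28, c_3 = σ_3/2 = 99/56, d_3 = (σ_4 - σ_3)/(6h_3) = -33/56. So s'(4) = -117/28.

-4.1786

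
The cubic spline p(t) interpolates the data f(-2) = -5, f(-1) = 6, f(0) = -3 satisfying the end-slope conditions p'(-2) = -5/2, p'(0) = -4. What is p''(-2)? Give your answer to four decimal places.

69.7500

With σ_i denoting the second derivative at x_i, h_i = 1, 1, and Δ_i = (y_(i+1) − y_i)/h_i = 11, -9:
  1·σ_0 + 4·σ_1 + 1·σ_2 = 6(Δ_1 - Δ_0) = -120
Clamped end conditions give two more equations: 2h_0·σ_0 + h_0·σ_1 = 6(Δ_0 - p'(-2)) = 81 and h_1·σ_1 + 2h_1·σ_2 = 6(p'(0) - Δ_1) = 30.
Solving: σ_0 = 279/4, σ_1 = -117/2, σ_2 = 177/4.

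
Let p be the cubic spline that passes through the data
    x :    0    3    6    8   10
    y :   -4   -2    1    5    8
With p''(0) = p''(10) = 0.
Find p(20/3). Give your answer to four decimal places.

Write M_i for p''(x_i). With h_i = 3, 3, 2, 2 and divided differences Δ_i = 2/3, 1, 2, 3/2, the continuity of p' gives the tridiagonal system
  3·M_0 + 12·M_1 + 3·M_2 = 6(Δ_1 - Δ_0) = 2
  3·M_1 + 10·M_2 + 2·M_3 = 6(Δ_2 - Δ_1) = 6
  2·M_2 + 8·M_3 + 2·M_4 = 6(Δ_3 - Δ_2) = -3
Natural end conditions: M_0 = M_4 = 0.
Solving: M_0 = 0, M_1 = -1/84, M_2 = 5/7, M_3 = -31/56, M_4 = 0.
On [6, 8], p(x) = 1 + 41/24·(x - 6) + 5/14·(x - 6)² - 71/672·(x - 6)³.
With (x - 6) = 2/3: p(20/3) = 1285/567.

2.2663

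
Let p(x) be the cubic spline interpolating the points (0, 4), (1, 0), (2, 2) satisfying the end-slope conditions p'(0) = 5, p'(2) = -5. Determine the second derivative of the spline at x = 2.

With M_i denoting the second derivative at x_i, h_i = 1, 1, and Δ_i = (y_(i+1) − y_i)/h_i = -4, 2:
  1·M_0 + 4·M_1 + 1·M_2 = 6(Δ_1 - Δ_0) = 36
Clamped end conditions give two more equations: 2h_0·M_0 + h_0·M_1 = 6(Δ_0 - p'(0)) = -54 and h_1·M_1 + 2h_1·M_2 = 6(p'(2) - Δ_1) = -42.
Forward elimination and back-substitution give M_0 = -41, M_1 = 28, M_2 = -35.

-35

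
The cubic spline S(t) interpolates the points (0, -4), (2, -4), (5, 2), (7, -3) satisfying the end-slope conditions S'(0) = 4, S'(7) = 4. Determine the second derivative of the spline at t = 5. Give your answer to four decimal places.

-6.8125

Let σ_i = S''(x_i). Step sizes h_i = 2, 3, 2; slopes of the chords Δ_i = (y_(i+1) - y_i)/h_i = 0, 2, -5/2.
  2·σ_0 + 10·σ_1 + 3·σ_2 = 6(Δ_1 - Δ_0) = 12
  3·σ_1 + 10·σ_2 + 2·σ_3 = 6(Δ_2 - Δ_1) = -27
Clamped end conditions give two more equations: 2h_0·σ_0 + h_0·σ_1 = 6(Δ_0 - S'(0)) = -24 and h_2·σ_2 + 2h_2·σ_3 = 6(S'(7) - Δ_2) = 39.
Solving: σ_0 = -271/32, σ_1 = 79/16, σ_2 = -109/16, σ_3 = 421/32.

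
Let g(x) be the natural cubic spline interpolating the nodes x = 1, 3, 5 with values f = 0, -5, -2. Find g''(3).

3

Let M_i = g''(x_i). Step sizes h_i = 2, 2; slopes of the chords Δ_i = (y_(i+1) - y_i)/h_i = -5/2, 3/2.
  2·M_0 + 8·M_1 + 2·M_2 = 6(Δ_1 - Δ_0) = 24
Natural end conditions: M_0 = M_2 = 0.
Forward elimination and back-substitution give M_0 = 0, M_1 = 3, M_2 = 0.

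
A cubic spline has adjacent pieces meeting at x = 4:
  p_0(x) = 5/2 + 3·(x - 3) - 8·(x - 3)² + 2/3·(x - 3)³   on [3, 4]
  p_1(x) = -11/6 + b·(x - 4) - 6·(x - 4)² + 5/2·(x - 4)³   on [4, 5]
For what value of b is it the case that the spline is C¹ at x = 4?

p_0'(x) = 3 - 16·(x - 3) + 2·(x - 3)², so p_0'(4) = -11. On the right, p_1'(4) = b, so b = -11.

-11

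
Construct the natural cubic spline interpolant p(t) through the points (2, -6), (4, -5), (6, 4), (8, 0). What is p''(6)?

Let M_i = p''(x_i). Step sizes h_i = 2, 2, 2; slopes of the chords Δ_i = (y_(i+1) - y_i)/h_i = 1/2, 9/2, -2.
  2·M_0 + 8·M_1 + 2·M_2 = 6(Δ_1 - Δ_0) = 24
  2·M_1 + 8·M_2 + 2·M_3 = 6(Δ_2 - Δ_1) = -39
Natural end conditions: M_0 = M_3 = 0.
Solving: M_0 = 0, M_1 = 9/2, M_2 = -6, M_3 = 0.

-6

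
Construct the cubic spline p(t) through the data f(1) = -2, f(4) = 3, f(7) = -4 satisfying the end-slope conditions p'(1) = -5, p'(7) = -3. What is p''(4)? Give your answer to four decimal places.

-4.6667

Write σ_i for p''(x_i). With h_i = 3, 3 and divided differences Δ_i = 5/3, -7/3, the continuity of p' gives the tridiagonal system
  3·σ_0 + 12·σ_1 + 3·σ_2 = 6(Δ_1 - Δ_0) = -24
Clamped end conditions give two more equations: 2h_0·σ_0 + h_0·σ_1 = 6(Δ_0 - p'(1)) = 40 and h_1·σ_1 + 2h_1·σ_2 = 6(p'(7) - Δ_1) = -4.
Forward elimination and back-substitution give σ_0 = 9, σ_1 = -14/3, σ_2 = 5/3.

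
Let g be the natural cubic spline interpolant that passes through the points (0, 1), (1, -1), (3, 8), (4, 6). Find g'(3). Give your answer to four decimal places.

Put σ_i = g'' at the i-th knot. Here h = (1, 2, 1) and Δ = (-2, 9/2, -2), so the interior equations h_(i-1)·σ_(i-1) + 2(h_(i-1)+h_i)·σ_i + h_i·σ_(i+1) = 6(Δ_i − Δ_(i-1)) read
  1·σ_0 + 6·σ_1 + 2·σ_2 = 6(Δ_1 - Δ_0) = 39
  2·σ_1 + 6·σ_2 + 1·σ_3 = 6(Δ_2 - Δ_1) = -39
Natural end conditions: σ_0 = σ_3 = 0.
Solving the tridiagonal system: σ_0 = 0, σ_1 = 39/4, σ_2 = -39/4, σ_3 = 0.
On [3, 4], g'(x) = b_2 + 2c_2·(x - 3) + 3d_2·(x - 3)² with b_2 = Δ_2 - h_2(2σ_2 + σ_3)/6 = 5/4, c_2 = σ_2/2 = -39/8, d_2 = (σ_3 - σ_2)/(6h_2) = 13/8. So g'(3) = 5/4.

1.2500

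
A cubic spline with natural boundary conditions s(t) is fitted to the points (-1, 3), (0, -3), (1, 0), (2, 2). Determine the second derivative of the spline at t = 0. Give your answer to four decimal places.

With m_i denoting the second derivative at x_i, h_i = 1, 1, 1, and Δ_i = (y_(i+1) − y_i)/h_i = -6, 3, 2:
  1·m_0 + 4·m_1 + 1·m_2 = 6(Δ_1 - Δ_0) = 54
  1·m_1 + 4·m_2 + 1·m_3 = 6(Δ_2 - Δ_1) = -6
Natural end conditions: m_0 = m_3 = 0.
Hence m_0 = 0, m_1 = 74/5, m_2 = -26/5, m_3 = 0.

14.8000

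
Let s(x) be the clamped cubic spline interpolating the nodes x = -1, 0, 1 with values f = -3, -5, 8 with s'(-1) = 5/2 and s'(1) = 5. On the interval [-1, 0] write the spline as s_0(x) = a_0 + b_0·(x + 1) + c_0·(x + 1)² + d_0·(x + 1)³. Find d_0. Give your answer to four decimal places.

With m_i denoting the second derivative at x_i, h_i = 1, 1, and Δ_i = (y_(i+1) − y_i)/h_i = -2, 13:
  1·m_0 + 4·m_1 + 1·m_2 = 6(Δ_1 - Δ_0) = 90
Clamped end conditions give two more equations: 2h_0·m_0 + h_0·m_1 = 6(Δ_0 - s'(-1)) = -27 and h_1·m_1 + 2h_1·m_2 = 6(s'(1) - Δ_1) = -48.
Hence m_0 = -139/4, m_1 = 85/2, m_2 = -181/4.
On [-1, 0], with s_0(x) = a_0 + b_0·(x + 1) + c_0·(x + 1)² + d_0·(x + 1)³: c_0 = m_0/2 = -139/8, d_0 = (m_1 - m_0)/(6h_0) = 103/8, b_0 = Δ_0 - h_0(2m_0 + m_1)/6 = 5/2.

12.8750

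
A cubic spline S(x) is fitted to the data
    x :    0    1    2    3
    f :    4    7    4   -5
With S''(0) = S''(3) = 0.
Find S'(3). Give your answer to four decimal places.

-10.2000

Write m_i for S''(x_i). With h_i = 1, 1, 1 and divided differences Δ_i = 3, -3, -9, the continuity of S' gives the tridiagonal system
  1·m_0 + 4·m_1 + 1·m_2 = 6(Δ_1 - Δ_0) = -36
  1·m_1 + 4·m_2 + 1·m_3 = 6(Δ_2 - Δ_1) = -36
Natural end conditions: m_0 = m_3 = 0.
Hence m_0 = 0, m_1 = -36/5, m_2 = -36/5, m_3 = 0.
On [2, 3], S'(x) = b_2 + 2c_2·(x - 2) + 3d_2·(x - 2)² with b_2 = Δ_2 - h_2(2m_2 + m_3)/6 = -33/5, c_2 = m_2/2 = -18/5, d_2 = (m_3 - m_2)/(6h_2) = 6/5. So S'(3) = -51/5.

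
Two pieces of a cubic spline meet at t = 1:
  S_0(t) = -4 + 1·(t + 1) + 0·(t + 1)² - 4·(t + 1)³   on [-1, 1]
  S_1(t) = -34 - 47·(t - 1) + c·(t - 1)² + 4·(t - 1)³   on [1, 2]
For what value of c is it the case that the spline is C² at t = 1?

S_0''(t) = 0 - 24·(t + 1), so S_0''(1) = -48. On the right, S_1''(1) = 2c, so c = -24.

-24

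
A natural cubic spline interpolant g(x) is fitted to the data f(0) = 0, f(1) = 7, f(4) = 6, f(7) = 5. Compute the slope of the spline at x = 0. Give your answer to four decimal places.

8.0115

Write σ_i for g''(x_i). With h_i = 1, 3, 3 and divided differences Δ_i = 7, -1/3, -1/3, the continuity of g' gives the tridiagonal system
  1·σ_0 + 8·σ_1 + 3·σ_2 = 6(Δ_1 - Δ_0) = -44
  3·σ_1 + 12·σ_2 + 3·σ_3 = 6(Δ_2 - Δ_1) = 0
Natural end conditions: σ_0 = σ_3 = 0.
Hence σ_0 = 0, σ_1 = -176/29, σ_2 = 44/29, σ_3 = 0.
On [0, 1], g'(x) = b_0 + 2c_0·x + 3d_0·x² with b_0 = Δ_0 - h_0(2σ_0 + σ_1)/6 = 697/87, c_0 = σ_0/2 = 0, d_0 = (σ_1 - σ_0)/(6h_0) = -88/87. So g'(0) = 697/87.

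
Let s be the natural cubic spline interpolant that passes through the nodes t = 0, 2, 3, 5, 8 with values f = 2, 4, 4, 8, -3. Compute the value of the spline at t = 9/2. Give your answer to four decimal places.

7.3338

Let M_i = s''(x_i). Step sizes h_i = 2, 1, 2, 3; slopes of the chords Δ_i = (y_(i+1) - y_i)/h_i = 1, 0, 2, -11/3.
  2·M_0 + 6·M_1 + 1·M_2 = 6(Δ_1 - Δ_0) = -6
  1·M_1 + 6·M_2 + 2·M_3 = 6(Δ_2 - Δ_1) = 12
  2·M_2 + 10·M_3 + 3·M_4 = 6(Δ_3 - Δ_2) = -34
Natural end conditions: M_0 = M_4 = 0.
Solving the tridiagonal system: M_0 = 0, M_1 = -262/163, M_2 = 594/163, M_3 = -673/163, M_4 = 0.
On [3, 5], s(t) = 4 + 463/489·(t - 3) + 297/163·(t - 3)² - 1267/1956·(t - 3)³.
With (t - 3) = 3/2: s(9/2) = 38253/5216.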